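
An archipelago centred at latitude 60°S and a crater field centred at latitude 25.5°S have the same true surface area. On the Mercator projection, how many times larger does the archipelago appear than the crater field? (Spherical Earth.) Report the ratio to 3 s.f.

On Mercator, area is exaggerated by sec²φ = 1/cos²φ.
At 60°: sec²(60°) = 1/0.5000² = 4.000.
At 25.5°: sec²(25.5°) = 1/0.9026² = 1.228.
Ratio = 4.000/1.228 = cos²(25.5°)/cos²(60°) ≈ 3.26.

3.26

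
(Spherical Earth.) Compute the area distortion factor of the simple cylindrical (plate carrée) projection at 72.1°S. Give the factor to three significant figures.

For the equirectangular projection with φ₀ = 0 (plate carrée), h = 1 along meridians and k = sec φ along parallels.
Areal scale = h·k = 1 × sec φ; at 72.1°, h = 1.000, k = 3.254, so h·k = 3.254.

3.25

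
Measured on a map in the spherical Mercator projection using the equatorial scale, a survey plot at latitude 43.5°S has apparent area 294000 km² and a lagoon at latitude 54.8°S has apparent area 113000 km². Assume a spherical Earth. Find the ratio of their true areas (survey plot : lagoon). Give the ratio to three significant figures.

4.12

On Mercator the areal scale is sec²φ, so true area = apparent × cos²φ.
True area of survey plot: 294000 × cos²(43.5°) = 294000 × 0.5262 = 154700 km².
True area of lagoon: 113000 × cos²(54.8°) = 113000 × 0.3323 = 37550 km².
Ratio = 154700 / 37550 ≈ 4.12.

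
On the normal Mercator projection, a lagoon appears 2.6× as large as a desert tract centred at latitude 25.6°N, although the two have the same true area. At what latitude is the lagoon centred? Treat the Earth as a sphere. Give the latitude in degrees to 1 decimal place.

56.0°

Mercator areal scale is sec²φ, so apparent-area ratio = sec²φ₁ / sec²φ₂ = cos²φ₂ / cos²φ₁.
cos²φ₂ / cos²φ₁ = 2.6  ⇒  cos φ₁ = cos 25.6° / √2.6 = 0.9018/1.612 = 0.5593.
φ₁ = arccos(0.5593) ≈ 56.0°.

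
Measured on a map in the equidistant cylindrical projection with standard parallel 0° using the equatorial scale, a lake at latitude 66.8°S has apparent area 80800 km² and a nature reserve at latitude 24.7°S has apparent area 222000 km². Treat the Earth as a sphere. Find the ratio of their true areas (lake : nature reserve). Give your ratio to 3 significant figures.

0.158

Plate carrée has h = 1 and k = sec φ, giving areal scale sec φ; true area = (apparent area) · cos φ.
True area of lake: 80800 × cos(66.8°) = 80800 × 0.3939 = 31830 km².
True area of nature reserve: 222000 × cos(24.7°) = 222000 × 0.9085 = 201700 km².
Ratio = 31830 / 201700 ≈ 0.158.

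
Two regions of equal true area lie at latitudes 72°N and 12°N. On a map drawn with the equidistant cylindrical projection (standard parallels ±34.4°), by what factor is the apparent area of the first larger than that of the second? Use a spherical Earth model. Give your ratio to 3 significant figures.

The equidistant cylindrical projection with φ₀ = 34.4° has h = 1 (meridians true) and k = cos φ₀ / cos φ along parallels.
Areal scale at 72°: h·k = 1.000 × 2.670 = 2.670.
Areal scale at 12°: h·k = 1.000 × 0.8435 = 0.8435.
Ratio = 2.670/0.8435 ≈ 3.17.

3.17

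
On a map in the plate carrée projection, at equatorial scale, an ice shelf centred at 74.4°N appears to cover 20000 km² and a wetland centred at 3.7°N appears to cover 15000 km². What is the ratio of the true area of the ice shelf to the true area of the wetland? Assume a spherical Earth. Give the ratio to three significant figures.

0.359

On the plate carrée, areal scale = h·k = 1 × sec φ, so true area = apparent × cos φ.
True area of ice shelf: 20000 × cos(74.4°) = 20000 × 0.2689 = 5378 km².
True area of wetland: 15000 × cos(3.7°) = 15000 × 0.9979 = 14970 km².
Ratio = 5378 / 14970 ≈ 0.359.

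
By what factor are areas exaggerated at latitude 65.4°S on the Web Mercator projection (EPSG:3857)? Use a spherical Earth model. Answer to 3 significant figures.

5.77

The Mercator projection is conformal; its linear scale factor is the same in every direction and equals sec φ = 1/cos φ.
Areal scale = k² = sec²φ = 1/cos²(65.4°) = 1/0.4163² = 5.771.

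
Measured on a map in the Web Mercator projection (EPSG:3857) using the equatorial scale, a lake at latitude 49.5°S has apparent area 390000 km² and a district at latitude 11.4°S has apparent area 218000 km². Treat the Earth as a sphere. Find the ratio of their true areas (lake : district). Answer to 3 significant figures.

0.785

Mercator's areal exaggeration is sec²φ; hence true area = (apparent area) · cos²φ.
True area of lake: 390000 × cos²(49.5°) = 390000 × 0.4218 = 164500 km².
True area of district: 218000 × cos²(11.4°) = 218000 × 0.9609 = 209500 km².
Ratio = 164500 / 209500 ≈ 0.785.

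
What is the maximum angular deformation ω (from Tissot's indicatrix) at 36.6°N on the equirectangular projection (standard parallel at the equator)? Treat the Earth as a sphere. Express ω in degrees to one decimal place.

For the equirectangular projection with φ₀ = 0 (plate carrée), h = 1 along meridians and k = sec φ along parallels.
At 36.6°: h = 1.000, k = 1.246; principal scales a = 1.246, b = 1.000.
sin(ω/2) = (a − b)/(a + b) = 0.2456/2.246 = 0.1094, so ω = 2 arcsin(0.1094) ≈ 12.6°.

12.6°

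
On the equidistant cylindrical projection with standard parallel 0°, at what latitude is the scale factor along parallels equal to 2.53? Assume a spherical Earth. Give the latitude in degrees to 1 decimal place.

66.7°

Plate carrée: h = 1, k = sec φ along parallels.
sec φ = 2.53  ⇒  cos φ = 0.3953  ⇒  φ ≈ 66.7°.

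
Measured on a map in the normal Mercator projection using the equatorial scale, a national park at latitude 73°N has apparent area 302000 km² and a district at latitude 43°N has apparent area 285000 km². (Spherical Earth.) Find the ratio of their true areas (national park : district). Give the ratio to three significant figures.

Since Mercator area scale is 1/cos²φ, the true area equals the apparent area multiplied by cos²φ.
True area of national park: 302000 × cos²(73°) = 302000 × 0.08548 = 25820 km².
True area of district: 285000 × cos²(43°) = 285000 × 0.5349 = 152400 km².
Ratio = 25820 / 152400 ≈ 0.169.

0.169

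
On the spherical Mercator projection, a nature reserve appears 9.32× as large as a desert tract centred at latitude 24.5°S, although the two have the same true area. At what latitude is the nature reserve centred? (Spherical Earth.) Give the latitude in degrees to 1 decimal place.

For equal true areas on Mercator, apparent areas scale as sec²φ, so the ratio is cos²φ₂ / cos²φ₁.
cos²φ₂ / cos²φ₁ = 9.32  ⇒  cos φ₁ = cos 24.5° / √9.32 = 0.9100/3.053 = 0.2981.
φ₁ = arccos(0.2981) ≈ 72.7°.

72.7°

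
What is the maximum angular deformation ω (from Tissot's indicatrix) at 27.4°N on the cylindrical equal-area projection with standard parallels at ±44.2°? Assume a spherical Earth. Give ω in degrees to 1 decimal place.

Cylindrical equal-area (φ₀ = 44.2°): h = cos φ / cos 44.2° along meridians, k = cos 44.2° / cos φ along parallels; h·k = 1.
At 27.4°: h = 1.238, k = 0.8075; principal scales a = 1.238, b = 0.8075.
sin(ω/2) = (a − b)/(a + b) = 0.4309/2.046 = 0.2106, so ω = 2 arcsin(0.2106) ≈ 24.3°.

24.3°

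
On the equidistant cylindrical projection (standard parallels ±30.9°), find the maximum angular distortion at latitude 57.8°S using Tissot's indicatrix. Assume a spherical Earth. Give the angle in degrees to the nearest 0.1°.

The equidistant cylindrical projection with φ₀ = 30.9° has h = 1 (meridians true) and k = cos φ₀ / cos φ along parallels.
At 57.8°: h = 1.000, k = 1.610; principal scales a = 1.610, b = 1.000.
sin(ω/2) = (a − b)/(a + b) = 0.6103/2.610 = 0.2338, so ω = 2 arcsin(0.2338) ≈ 27.0°.

27.0°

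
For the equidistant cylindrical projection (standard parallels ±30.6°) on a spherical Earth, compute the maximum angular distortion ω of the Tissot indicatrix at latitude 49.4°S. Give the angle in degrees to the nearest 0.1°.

With standard parallel φ₀ = 30.6°, the equirectangular projection gives x = Rλ cos φ₀, y = Rφ, so h = 1 and k = cos 30.6° / cos φ.
At 49.4°: h = 1.000, k = 1.323; principal scales a = 1.323, b = 1.000.
sin(ω/2) = (a − b)/(a + b) = 0.3226/2.323 = 0.1389, so ω = 2 arcsin(0.1389) ≈ 16.0°.

16.0°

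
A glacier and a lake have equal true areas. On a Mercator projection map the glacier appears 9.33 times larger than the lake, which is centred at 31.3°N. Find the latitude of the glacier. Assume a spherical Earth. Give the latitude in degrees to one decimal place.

73.8°

Mercator areal scale is sec²φ, so apparent-area ratio = sec²φ₁ / sec²φ₂ = cos²φ₂ / cos²φ₁.
cos²φ₂ / cos²φ₁ = 9.33  ⇒  cos φ₁ = cos 31.3° / √9.33 = 0.8545/3.055 = 0.2797.
φ₁ = arccos(0.2797) ≈ 73.8°.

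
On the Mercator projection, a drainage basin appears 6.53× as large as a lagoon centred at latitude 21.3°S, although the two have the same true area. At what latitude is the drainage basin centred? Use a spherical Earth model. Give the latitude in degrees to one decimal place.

68.6°

Mercator areal scale is sec²φ, so apparent-area ratio = sec²φ₁ / sec²φ₂ = cos²φ₂ / cos²φ₁.
cos²φ₂ / cos²φ₁ = 6.53  ⇒  cos φ₁ = cos 21.3° / √6.53 = 0.9317/2.555 = 0.3646.
φ₁ = arccos(0.3646) ≈ 68.6°.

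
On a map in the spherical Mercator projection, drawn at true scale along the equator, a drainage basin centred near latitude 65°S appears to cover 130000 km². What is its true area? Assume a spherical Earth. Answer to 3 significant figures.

23200 km²

Mercator is conformal, so the point scale is isotropic: h = k = sec φ = 1/cos φ.
Areal scale = k² = sec²φ = 1/cos²(65°) = 1/0.4226² = 5.599.
True area = apparent / (areal scale) = 130000 / 5.599 ≈ 23200 km².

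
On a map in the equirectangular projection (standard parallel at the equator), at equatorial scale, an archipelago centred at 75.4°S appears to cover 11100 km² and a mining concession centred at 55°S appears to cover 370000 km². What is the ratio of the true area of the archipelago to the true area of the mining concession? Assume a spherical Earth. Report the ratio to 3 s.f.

On the plate carrée, areal scale = h·k = 1 × sec φ, so true area = apparent × cos φ.
True area of archipelago: 11100 × cos(75.4°) = 11100 × 0.2521 = 2798 km².
True area of mining concession: 370000 × cos(55°) = 370000 × 0.5736 = 212200 km².
Ratio = 2798 / 212200 ≈ 0.0132.

0.0132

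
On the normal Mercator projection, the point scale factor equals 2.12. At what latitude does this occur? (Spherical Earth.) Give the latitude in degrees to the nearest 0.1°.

Mercator scale is k = sec φ = 1/cos φ.
1/cos φ = 2.12  ⇒  cos φ = 0.4717  ⇒  φ = arccos(0.4717) ≈ 61.9°.

61.9°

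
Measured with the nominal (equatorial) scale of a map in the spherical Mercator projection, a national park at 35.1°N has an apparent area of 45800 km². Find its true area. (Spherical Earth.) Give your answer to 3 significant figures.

Mercator is conformal, so the point scale is isotropic: h = k = sec φ = 1/cos φ.
Areal scale = k² = sec²φ = 1/cos²(35.1°) = 1/0.8181² = 1.494.
True area = apparent / (areal scale) = 45800 / 1.494 ≈ 30700 km².

30700 km²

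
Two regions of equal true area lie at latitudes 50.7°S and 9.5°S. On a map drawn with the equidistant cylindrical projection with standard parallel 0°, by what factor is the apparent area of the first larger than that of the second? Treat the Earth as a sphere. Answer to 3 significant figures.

In the plate carrée (x = Rλ, y = Rφ), meridians are true-scale (h = 1) and parallels are stretched by k = sec φ.
Areal scale at 50.7°: h·k = 1.000 × 1.579 = 1.579.
Areal scale at 9.5°: h·k = 1.000 × 1.014 = 1.014.
Ratio = 1.579/1.014 ≈ 1.56.

1.56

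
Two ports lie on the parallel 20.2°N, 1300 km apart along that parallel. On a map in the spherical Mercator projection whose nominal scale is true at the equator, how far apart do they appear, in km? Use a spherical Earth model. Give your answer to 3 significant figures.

Mercator is conformal, so the point scale is isotropic: h = k = sec φ = 1/cos φ.
Along the parallel, k = sec 20.2° = 1/0.9385 = 1.066.
Map distance = 1300 × 1.066 ≈ 1390 km.

1390 km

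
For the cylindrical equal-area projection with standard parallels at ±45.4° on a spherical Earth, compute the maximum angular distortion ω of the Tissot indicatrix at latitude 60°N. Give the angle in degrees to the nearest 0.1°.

38.2°

Cylindrical equal-area (φ₀ = 45.4°): h = cos φ / cos 45.4° along meridians, k = cos 45.4° / cos φ along parallels; h·k = 1.
At 60°: h = 0.7121, k = 1.404; principal scales a = 1.404, b = 0.7121.
sin(ω/2) = (a − b)/(a + b) = 0.6922/2.116 = 0.3271, so ω = 2 arcsin(0.3271) ≈ 38.2°.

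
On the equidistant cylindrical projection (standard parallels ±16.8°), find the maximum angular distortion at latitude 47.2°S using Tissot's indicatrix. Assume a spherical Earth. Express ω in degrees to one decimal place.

The equidistant cylindrical projection with φ₀ = 16.8° has h = 1 (meridians true) and k = cos φ₀ / cos φ along parallels.
At 47.2°: h = 1.000, k = 1.409; principal scales a = 1.409, b = 1.000.
sin(ω/2) = (a − b)/(a + b) = 0.4090/2.409 = 0.1698, so ω = 2 arcsin(0.1698) ≈ 19.5°.

19.5°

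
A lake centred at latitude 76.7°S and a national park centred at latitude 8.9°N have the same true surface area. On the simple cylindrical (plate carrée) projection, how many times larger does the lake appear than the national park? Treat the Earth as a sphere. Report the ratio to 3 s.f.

4.29

Plate carrée maps x = Rλ, y = Rφ. The meridian scale is h = 1 and the parallel scale is k = 1/cos φ = sec φ.
Areal scale at 76.7°: h·k = 1.000 × 4.347 = 4.347.
Areal scale at 8.9°: h·k = 1.000 × 1.012 = 1.012.
Ratio = 4.347/1.012 ≈ 4.29.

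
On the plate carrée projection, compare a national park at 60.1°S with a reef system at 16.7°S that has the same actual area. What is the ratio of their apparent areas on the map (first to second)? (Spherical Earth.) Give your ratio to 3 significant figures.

1.92

Plate carrée maps x = Rλ, y = Rφ. The meridian scale is h = 1 and the parallel scale is k = 1/cos φ = sec φ.
Areal scale at 60.1°: h·k = 1.000 × 2.006 = 2.006.
Areal scale at 16.7°: h·k = 1.000 × 1.044 = 1.044.
Ratio = 2.006/1.044 ≈ 1.92.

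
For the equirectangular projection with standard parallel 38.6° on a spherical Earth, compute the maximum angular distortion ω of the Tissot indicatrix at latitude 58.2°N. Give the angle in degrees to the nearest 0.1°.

With standard parallel φ₀ = 38.6°, the equirectangular projection gives x = Rλ cos φ₀, y = Rφ, so h = 1 and k = cos 38.6° / cos φ.
At 58.2°: h = 1.000, k = 1.483; principal scales a = 1.483, b = 1.000.
sin(ω/2) = (a − b)/(a + b) = 0.4831/2.483 = 0.1946, so ω = 2 arcsin(0.1946) ≈ 22.4°.

22.4°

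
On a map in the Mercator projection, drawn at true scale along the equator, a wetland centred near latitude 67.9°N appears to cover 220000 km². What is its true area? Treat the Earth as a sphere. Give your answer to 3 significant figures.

For Mercator, h = k = sec φ (a conformal cylindrical projection has a single point scale, 1/cos φ).
Areal scale = k² = sec²φ = 1/cos²(67.9°) = 1/0.3762² = 7.065.
True area = apparent / (areal scale) = 220000 / 7.065 ≈ 31100 km².

31100 km²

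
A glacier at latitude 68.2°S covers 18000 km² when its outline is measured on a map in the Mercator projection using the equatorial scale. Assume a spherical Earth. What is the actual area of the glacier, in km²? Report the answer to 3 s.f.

2480 km²

Mercator is conformal, so the point scale is isotropic: h = k = sec φ = 1/cos φ.
Areal scale = k² = sec²φ = 1/cos²(68.2°) = 1/0.3714² = 7.251.
True area = apparent / (areal scale) = 18000 / 7.251 ≈ 2480 km².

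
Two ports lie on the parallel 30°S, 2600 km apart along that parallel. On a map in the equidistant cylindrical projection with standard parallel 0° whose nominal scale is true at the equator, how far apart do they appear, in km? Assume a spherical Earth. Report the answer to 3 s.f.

3000 km

For the equirectangular projection with φ₀ = 0 (plate carrée), h = 1 along meridians and k = sec φ along parallels.
Along the parallel, k = sec 30° = 1/0.8660 = 1.155.
Map distance = 2600 × 1.155 ≈ 3000 km.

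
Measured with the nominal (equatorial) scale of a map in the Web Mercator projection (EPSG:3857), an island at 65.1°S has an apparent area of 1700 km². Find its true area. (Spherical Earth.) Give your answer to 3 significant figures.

301 km²

For Mercator, h = k = sec φ (a conformal cylindrical projection has a single point scale, 1/cos φ).
Areal scale = k² = sec²φ = 1/cos²(65.1°) = 1/0.4210² = 5.641.
True area = apparent / (areal scale) = 1700 / 5.641 ≈ 301 km².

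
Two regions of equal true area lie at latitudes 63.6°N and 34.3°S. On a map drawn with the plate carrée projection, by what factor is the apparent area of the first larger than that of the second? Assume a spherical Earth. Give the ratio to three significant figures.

For the equirectangular projection with φ₀ = 0 (plate carrée), h = 1 along meridians and k = sec φ along parallels.
Areal scale at 63.6°: h·k = 1.000 × 2.249 = 2.249.
Areal scale at 34.3°: h·k = 1.000 × 1.211 = 1.211.
Ratio = 2.249/1.211 ≈ 1.86.

1.86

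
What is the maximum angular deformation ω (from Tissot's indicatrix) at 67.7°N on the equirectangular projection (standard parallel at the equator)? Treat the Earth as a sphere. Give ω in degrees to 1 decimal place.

For the equirectangular projection with φ₀ = 0 (plate carrée), h = 1 along meridians and k = sec φ along parallels.
At 67.7°: h = 1.000, k = 2.635; principal scales a = 2.635, b = 1.000.
sin(ω/2) = (a − b)/(a + b) = 1.635/3.635 = 0.4498, so ω = 2 arcsin(0.4498) ≈ 53.5°.

53.5°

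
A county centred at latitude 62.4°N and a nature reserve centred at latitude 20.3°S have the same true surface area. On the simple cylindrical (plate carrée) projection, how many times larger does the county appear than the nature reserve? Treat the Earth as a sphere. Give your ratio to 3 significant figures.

2.02

In the plate carrée (x = Rλ, y = Rφ), meridians are true-scale (h = 1) and parallels are stretched by k = sec φ.
Areal scale at 62.4°: h·k = 1.000 × 2.158 = 2.158.
Areal scale at 20.3°: h·k = 1.000 × 1.066 = 1.066.
Ratio = 2.158/1.066 ≈ 2.02.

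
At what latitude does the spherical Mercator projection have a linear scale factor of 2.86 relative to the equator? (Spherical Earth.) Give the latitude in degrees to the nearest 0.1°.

Mercator scale is k = sec φ = 1/cos φ.
1/cos φ = 2.86  ⇒  cos φ = 0.3497  ⇒  φ = arccos(0.3497) ≈ 69.5°.

69.5°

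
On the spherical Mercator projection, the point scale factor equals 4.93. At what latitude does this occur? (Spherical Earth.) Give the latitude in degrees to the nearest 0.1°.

Mercator scale is k = sec φ = 1/cos φ.
1/cos φ = 4.93  ⇒  cos φ = 0.2028  ⇒  φ = arccos(0.2028) ≈ 78.3°.

78.3°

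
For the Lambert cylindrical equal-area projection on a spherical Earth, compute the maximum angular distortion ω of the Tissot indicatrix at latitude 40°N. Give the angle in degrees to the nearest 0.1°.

30.2°

The Lambert cylindrical equal-area projection is the cylindrical equal-area projection with its standard parallel at the equator (φ₀ = 0). A cylindrical equal-area projection with standard parallel φ₀ has meridian scale h = cos φ / cos φ₀ and parallel scale k = cos φ₀ / cos φ (so areas are preserved, h·k = 1).
At 40°: h = 0.7660, k = 1.305; principal scales a = 1.305, b = 0.7660.
sin(ω/2) = (a − b)/(a + b) = 0.5394/2.071 = 0.2604, so ω = 2 arcsin(0.2604) ≈ 30.2°.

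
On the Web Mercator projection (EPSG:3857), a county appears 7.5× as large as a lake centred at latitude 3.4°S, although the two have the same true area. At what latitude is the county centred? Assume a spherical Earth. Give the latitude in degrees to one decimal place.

For equal true areas on Mercator, apparent areas scale as sec²φ, so the ratio is cos²φ₂ / cos²φ₁.
cos²φ₂ / cos²φ₁ = 7.5  ⇒  cos φ₁ = cos 3.4° / √7.5 = 0.9982/2.739 = 0.3645.
φ₁ = arccos(0.3645) ≈ 68.6°.

68.6°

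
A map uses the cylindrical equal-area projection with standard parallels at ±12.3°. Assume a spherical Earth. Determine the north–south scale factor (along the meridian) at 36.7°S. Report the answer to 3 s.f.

Cylindrical equal-area (φ₀ = 12.3°): h = cos φ / cos 12.3° along meridians, k = cos 12.3° / cos φ along parallels; h·k = 1.
h = cos 36.7° / cos 12.3° = 0.8018/0.9770 = 0.8206.

0.821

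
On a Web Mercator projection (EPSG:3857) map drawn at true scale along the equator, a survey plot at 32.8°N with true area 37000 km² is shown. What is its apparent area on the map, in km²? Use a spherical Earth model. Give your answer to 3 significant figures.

52400 km²

For Mercator, h = k = sec φ (a conformal cylindrical projection has a single point scale, 1/cos φ).
Areal scale = k² = sec²φ = 1/cos²(32.8°) = 1/0.8406² = 1.415.
Apparent area = 37000 × 1.415 ≈ 52400 km².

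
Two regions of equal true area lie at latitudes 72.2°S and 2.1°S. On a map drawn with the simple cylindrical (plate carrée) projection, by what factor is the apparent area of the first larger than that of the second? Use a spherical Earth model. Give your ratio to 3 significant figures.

3.27

In the plate carrée (x = Rλ, y = Rφ), meridians are true-scale (h = 1) and parallels are stretched by k = sec φ.
Areal scale at 72.2°: h·k = 1.000 × 3.271 = 3.271.
Areal scale at 2.1°: h·k = 1.000 × 1.001 = 1.001.
Ratio = 3.271/1.001 ≈ 3.27.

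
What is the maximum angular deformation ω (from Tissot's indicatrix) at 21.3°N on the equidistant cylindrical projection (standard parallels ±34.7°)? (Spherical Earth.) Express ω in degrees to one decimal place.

7.2°

The equidistant cylindrical projection with φ₀ = 34.7° has h = 1 (meridians true) and k = cos φ₀ / cos φ along parallels.
At 21.3°: h = 1.000, k = 0.8824; principal scales a = 1.000, b = 0.8824.
sin(ω/2) = (a − b)/(a + b) = 0.1176/1.882 = 0.06246, so ω = 2 arcsin(0.06246) ≈ 7.2°.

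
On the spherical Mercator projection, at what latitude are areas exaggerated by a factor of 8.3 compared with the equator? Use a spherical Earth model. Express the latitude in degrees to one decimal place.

69.7°

Mercator areal scale is sec²φ.
sec²φ = 8.3  ⇒  cos²φ = 0.1205  ⇒  cos φ = 0.3471.
φ = arccos(0.3471) ≈ 69.7°.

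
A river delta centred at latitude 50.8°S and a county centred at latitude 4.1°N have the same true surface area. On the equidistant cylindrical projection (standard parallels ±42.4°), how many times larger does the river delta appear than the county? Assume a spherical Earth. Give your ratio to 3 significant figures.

The equidistant cylindrical projection with φ₀ = 42.4° has h = 1 (meridians true) and k = cos φ₀ / cos φ along parallels.
Areal scale at 50.8°: h·k = 1.000 × 1.168 = 1.168.
Areal scale at 4.1°: h·k = 1.000 × 0.7404 = 0.7404.
Ratio = 1.168/0.7404 ≈ 1.58.

1.58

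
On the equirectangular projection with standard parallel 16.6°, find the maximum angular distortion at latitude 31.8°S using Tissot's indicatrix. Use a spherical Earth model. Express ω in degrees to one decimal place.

6.9°

In the equirectangular projection with standard parallel φ₀ = 16.6° (x = Rλ cos φ₀, y = Rφ), meridians are true-scale (h = 1) and the parallel scale is k = cos φ₀ / cos φ.
At 31.8°: h = 1.000, k = 1.128; principal scales a = 1.128, b = 1.000.
sin(ω/2) = (a − b)/(a + b) = 0.1276/2.128 = 0.05997, so ω = 2 arcsin(0.05997) ≈ 6.9°.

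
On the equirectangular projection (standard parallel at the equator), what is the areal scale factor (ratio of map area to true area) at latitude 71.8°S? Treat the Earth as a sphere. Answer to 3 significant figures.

Plate carrée maps x = Rλ, y = Rφ. The meridian scale is h = 1 and the parallel scale is k = 1/cos φ = sec φ.
Areal scale = h·k = 1 × sec φ; at 71.8°, h = 1.000, k = 3.202, so h·k = 3.202.

3.20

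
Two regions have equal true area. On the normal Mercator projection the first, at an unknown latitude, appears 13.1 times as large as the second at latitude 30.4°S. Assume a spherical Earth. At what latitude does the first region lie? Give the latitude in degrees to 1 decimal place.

76.2°

For equal true areas on Mercator, apparent areas scale as sec²φ, so the ratio is cos²φ₂ / cos²φ₁.
cos²φ₂ / cos²φ₁ = 13.1  ⇒  cos φ₁ = cos 30.4° / √13.1 = 0.8625/3.619 = 0.2383.
φ₁ = arccos(0.2383) ≈ 76.2°.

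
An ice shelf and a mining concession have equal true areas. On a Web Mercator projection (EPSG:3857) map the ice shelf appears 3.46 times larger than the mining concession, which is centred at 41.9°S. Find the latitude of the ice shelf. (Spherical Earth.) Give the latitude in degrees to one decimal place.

For equal true areas on Mercator, apparent areas scale as sec²φ, so the ratio is cos²φ₂ / cos²φ₁.
cos²φ₂ / cos²φ₁ = 3.46  ⇒  cos φ₁ = cos 41.9° / √3.46 = 0.7443/1.860 = 0.4001.
φ₁ = arccos(0.4001) ≈ 66.4°.

66.4°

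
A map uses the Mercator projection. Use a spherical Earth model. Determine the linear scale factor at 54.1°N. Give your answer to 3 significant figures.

For Mercator, h = k = sec φ (a conformal cylindrical projection has a single point scale, 1/cos φ).
k = 1/cos 54.1° = 1/0.5864 = 1.705.

1.71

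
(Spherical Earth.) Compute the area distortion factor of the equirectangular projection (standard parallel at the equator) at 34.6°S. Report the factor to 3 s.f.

For the equirectangular projection with φ₀ = 0 (plate carrée), h = 1 along meridians and k = sec φ along parallels.
Areal scale = h·k = 1 × sec φ; at 34.6°, h = 1.000, k = 1.215, so h·k = 1.215.

1.21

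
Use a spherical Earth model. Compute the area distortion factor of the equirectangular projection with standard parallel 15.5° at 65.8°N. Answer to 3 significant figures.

2.35

The equidistant cylindrical projection with φ₀ = 15.5° has h = 1 (meridians true) and k = cos φ₀ / cos φ along parallels.
Areal scale = h·k = 1 × cos φ₀ / cos φ; at 65.8°, h = 1.000, k = 2.351, so h·k = 2.351.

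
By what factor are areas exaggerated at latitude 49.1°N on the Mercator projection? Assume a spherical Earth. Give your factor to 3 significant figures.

For Mercator, h = k = sec φ (a conformal cylindrical projection has a single point scale, 1/cos φ).
Areal scale = k² = sec²φ = 1/cos²(49.1°) = 1/0.6547² = 2.333.

2.33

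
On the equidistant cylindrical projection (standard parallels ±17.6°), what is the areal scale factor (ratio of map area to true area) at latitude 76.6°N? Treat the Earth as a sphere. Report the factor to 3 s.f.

In the equirectangular projection with standard parallel φ₀ = 17.6° (x = Rλ cos φ₀, y = Rφ), meridians are true-scale (h = 1) and the parallel scale is k = cos φ₀ / cos φ.
Areal scale = h·k = 1 × cos φ₀ / cos φ; at 76.6°, h = 1.000, k = 4.113, so h·k = 4.113.

4.11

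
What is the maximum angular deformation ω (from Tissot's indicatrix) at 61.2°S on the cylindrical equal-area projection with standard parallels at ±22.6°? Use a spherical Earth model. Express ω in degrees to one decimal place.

69.8°

For cylindrical equal-area with standard parallel φ₀, h = cos φ / cos φ₀ and k = cos φ₀ / cos φ, so h·k = 1.
At 61.2°: h = 0.5218, k = 1.916; principal scales a = 1.916, b = 0.5218.
sin(ω/2) = (a − b)/(a + b) = 1.395/2.438 = 0.5720, so ω = 2 arcsin(0.5720) ≈ 69.8°.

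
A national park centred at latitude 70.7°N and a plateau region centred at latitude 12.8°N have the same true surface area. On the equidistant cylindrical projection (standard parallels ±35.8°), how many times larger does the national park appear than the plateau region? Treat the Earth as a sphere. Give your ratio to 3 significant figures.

2.95

In the equirectangular projection with standard parallel φ₀ = 35.8° (x = Rλ cos φ₀, y = Rφ), meridians are true-scale (h = 1) and the parallel scale is k = cos φ₀ / cos φ.
Areal scale at 70.7°: h·k = 1.000 × 2.454 = 2.454.
Areal scale at 12.8°: h·k = 1.000 × 0.8317 = 0.8317.
Ratio = 2.454/0.8317 ≈ 2.95.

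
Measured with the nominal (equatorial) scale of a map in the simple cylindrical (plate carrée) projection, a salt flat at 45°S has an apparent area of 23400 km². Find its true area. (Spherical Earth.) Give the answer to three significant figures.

16500 km²

For the equirectangular projection with φ₀ = 0 (plate carrée), h = 1 along meridians and k = sec φ along parallels.
Areal scale = h·k = 1 × sec φ; at 45°, h = 1.000, k = 1.414, so h·k = 1.414.
True area = apparent / (areal scale) = 23400 / 1.414 ≈ 16500 km².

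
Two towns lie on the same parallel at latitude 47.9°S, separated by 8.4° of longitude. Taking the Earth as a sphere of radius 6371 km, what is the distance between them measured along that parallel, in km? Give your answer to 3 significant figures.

Arc length along a parallel = R cos φ · Δλ (with Δλ in radians).
= 6371 × cos 47.9° × (8.4° × π/180) = 6371 × 0.6704 × 0.1466 ≈ 626 km.

626 km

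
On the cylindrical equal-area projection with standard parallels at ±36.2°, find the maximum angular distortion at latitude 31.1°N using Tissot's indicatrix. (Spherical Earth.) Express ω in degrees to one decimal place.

A cylindrical equal-area projection with standard parallel φ₀ has meridian scale h = cos φ / cos φ₀ and parallel scale k = cos φ₀ / cos φ (so areas are preserved, h·k = 1).
At 31.1°: h = 1.061, k = 0.9424; principal scales a = 1.061, b = 0.9424.
sin(ω/2) = (a − b)/(a + b) = 0.1187/2.004 = 0.05924, so ω = 2 arcsin(0.05924) ≈ 6.8°.

6.8°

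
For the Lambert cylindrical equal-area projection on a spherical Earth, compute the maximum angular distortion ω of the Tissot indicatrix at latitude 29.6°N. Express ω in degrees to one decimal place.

The Lambert cylindrical equal-area projection is the cylindrical equal-area projection with its standard parallel at the equator (φ₀ = 0). Cylindrical equal-area (φ₀ = 0°): h = cos φ / cos 0° along meridians, k = cos 0° / cos φ along parallels; h·k = 1.
At 29.6°: h = 0.8695, k = 1.150; principal scales a = 1.150, b = 0.8695.
sin(ω/2) = (a − b)/(a + b) = 0.2806/2.020 = 0.1389, so ω = 2 arcsin(0.1389) ≈ 16.0°.

16.0°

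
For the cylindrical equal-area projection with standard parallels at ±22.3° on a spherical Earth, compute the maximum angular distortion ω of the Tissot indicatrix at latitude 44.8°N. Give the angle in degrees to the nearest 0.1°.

30.1°

For cylindrical equal-area with standard parallel φ₀, h = cos φ / cos φ₀ and k = cos φ₀ / cos φ, so h·k = 1.
At 44.8°: h = 0.7669, k = 1.304; principal scales a = 1.304, b = 0.7669.
sin(ω/2) = (a − b)/(a + b) = 0.5370/2.071 = 0.2593, so ω = 2 arcsin(0.2593) ≈ 30.1°.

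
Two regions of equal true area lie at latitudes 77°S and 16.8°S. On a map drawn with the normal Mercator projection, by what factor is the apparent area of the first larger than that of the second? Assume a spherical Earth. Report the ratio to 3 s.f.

Mercator is conformal with k = sec φ, so areal scale = k² = sec²φ.
At 77°: sec²(77°) = 1/0.2250² = 19.76.
At 16.8°: sec²(16.8°) = 1/0.9573² = 1.091.
Ratio = 19.76/1.091 = cos²(16.8°)/cos²(77°) ≈ 18.1.

18.1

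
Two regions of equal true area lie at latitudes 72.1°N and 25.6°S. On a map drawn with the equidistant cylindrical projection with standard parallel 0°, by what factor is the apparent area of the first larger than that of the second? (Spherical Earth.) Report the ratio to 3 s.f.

2.93

For the equirectangular projection with φ₀ = 0 (plate carrée), h = 1 along meridians and k = sec φ along parallels.
Areal scale at 72.1°: h·k = 1.000 × 3.254 = 3.254.
Areal scale at 25.6°: h·k = 1.000 × 1.109 = 1.109.
Ratio = 3.254/1.109 ≈ 2.93.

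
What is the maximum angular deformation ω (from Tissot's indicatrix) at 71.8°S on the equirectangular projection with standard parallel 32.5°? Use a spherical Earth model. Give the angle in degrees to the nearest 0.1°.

In the equirectangular projection with standard parallel φ₀ = 32.5° (x = Rλ cos φ₀, y = Rφ), meridians are true-scale (h = 1) and the parallel scale is k = cos φ₀ / cos φ.
At 71.8°: h = 1.000, k = 2.700; principal scales a = 2.700, b = 1.000.
sin(ω/2) = (a − b)/(a + b) = 1.700/3.700 = 0.4595, so ω = 2 arcsin(0.4595) ≈ 54.7°.

54.7°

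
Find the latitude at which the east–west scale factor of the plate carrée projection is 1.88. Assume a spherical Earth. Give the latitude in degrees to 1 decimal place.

Plate carrée: h = 1, k = sec φ along parallels.
sec φ = 1.88  ⇒  cos φ = 0.5319  ⇒  φ ≈ 57.9°.

57.9°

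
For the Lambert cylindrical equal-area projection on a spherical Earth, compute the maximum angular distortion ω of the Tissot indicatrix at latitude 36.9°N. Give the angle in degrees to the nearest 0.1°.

The Lambert cylindrical equal-area projection is the cylindrical equal-area projection with its standard parallel at the equator (φ₀ = 0). Cylindrical equal-area (φ₀ = 0°): h = cos φ / cos 0° along meridians, k = cos 0° / cos φ along parallels; h·k = 1.
At 36.9°: h = 0.7997, k = 1.250; principal scales a = 1.250, b = 0.7997.
sin(ω/2) = (a − b)/(a + b) = 0.4508/2.050 = 0.2199, so ω = 2 arcsin(0.2199) ≈ 25.4°.

25.4°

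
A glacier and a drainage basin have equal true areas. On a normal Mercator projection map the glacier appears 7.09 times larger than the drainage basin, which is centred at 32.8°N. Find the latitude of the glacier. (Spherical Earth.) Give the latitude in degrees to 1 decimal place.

Mercator areal scale is sec²φ, so apparent-area ratio = sec²φ₁ / sec²φ₂ = cos²φ₂ / cos²φ₁.
cos²φ₂ / cos²φ₁ = 7.09  ⇒  cos φ₁ = cos 32.8° / √7.09 = 0.8406/2.663 = 0.3157.
φ₁ = arccos(0.3157) ≈ 71.6°.

71.6°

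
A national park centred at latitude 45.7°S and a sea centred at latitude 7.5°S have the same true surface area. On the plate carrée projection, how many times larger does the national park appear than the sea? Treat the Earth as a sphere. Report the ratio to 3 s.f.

In the plate carrée (x = Rλ, y = Rφ), meridians are true-scale (h = 1) and parallels are stretched by k = sec φ.
Areal scale at 45.7°: h·k = 1.000 × 1.432 = 1.432.
Areal scale at 7.5°: h·k = 1.000 × 1.009 = 1.009.
Ratio = 1.432/1.009 ≈ 1.42.

1.42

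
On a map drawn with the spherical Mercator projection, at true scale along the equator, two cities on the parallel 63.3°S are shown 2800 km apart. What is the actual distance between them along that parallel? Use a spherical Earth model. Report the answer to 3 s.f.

For Mercator, h = k = sec φ (a conformal cylindrical projection has a single point scale, 1/cos φ).
Along the parallel at 63.3°, map distances are exaggerated by k = sec 63.3° = 2.226.
True distance = 2800 / 2.226 = 2800 × cos 63.3° ≈ 1260 km.

1260 km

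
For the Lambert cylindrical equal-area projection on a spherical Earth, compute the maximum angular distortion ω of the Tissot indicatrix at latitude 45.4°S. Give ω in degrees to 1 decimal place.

The Lambert cylindrical equal-area projection is the cylindrical equal-area projection with its standard parallel at the equator (φ₀ = 0). For cylindrical equal-area with standard parallel φ₀, h = cos φ / cos φ₀ and k = cos φ₀ / cos φ, so h·k = 1.
At 45.4°: h = 0.7022, k = 1.424; principal scales a = 1.424, b = 0.7022.
sin(ω/2) = (a − b)/(a + b) = 0.7220/2.126 = 0.3396, so ω = 2 arcsin(0.3396) ≈ 39.7°.

39.7°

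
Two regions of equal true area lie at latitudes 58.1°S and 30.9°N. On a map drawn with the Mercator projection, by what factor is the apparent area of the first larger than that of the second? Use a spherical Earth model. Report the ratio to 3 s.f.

2.64

Mercator areal scale is sec²φ.
At 58.1°: sec²(58.1°) = 1/0.5284² = 3.581.
At 30.9°: sec²(30.9°) = 1/0.8581² = 1.358.
Ratio = 3.581/1.358 = cos²(30.9°)/cos²(58.1°) ≈ 2.64.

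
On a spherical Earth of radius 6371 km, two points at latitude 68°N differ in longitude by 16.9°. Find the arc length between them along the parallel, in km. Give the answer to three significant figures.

Arc length along a parallel = R cos φ · Δλ (with Δλ in radians).
= 6371 × cos 68° × (16.9° × π/180) = 6371 × 0.3746 × 0.2950 ≈ 704 km.

704 km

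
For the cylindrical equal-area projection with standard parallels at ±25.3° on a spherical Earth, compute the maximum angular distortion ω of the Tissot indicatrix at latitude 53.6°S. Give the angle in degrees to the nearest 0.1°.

A cylindrical equal-area projection with standard parallel φ₀ has meridian scale h = cos φ / cos φ₀ and parallel scale k = cos φ₀ / cos φ (so areas are preserved, h·k = 1).
At 53.6°: h = 0.6564, k = 1.524; principal scales a = 1.524, b = 0.6564.
sin(ω/2) = (a − b)/(a + b) = 0.8671/2.180 = 0.3978, so ω = 2 arcsin(0.3978) ≈ 46.9°.

46.9°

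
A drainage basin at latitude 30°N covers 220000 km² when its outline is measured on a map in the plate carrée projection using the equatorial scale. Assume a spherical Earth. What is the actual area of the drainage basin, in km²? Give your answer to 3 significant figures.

191000 km²

For the equirectangular projection with φ₀ = 0 (plate carrée), h = 1 along meridians and k = sec φ along parallels.
Areal scale = h·k = 1 × sec φ; at 30°, h = 1.000, k = 1.155, so h·k = 1.155.
True area = apparent / (areal scale) = 220000 / 1.155 ≈ 191000 km².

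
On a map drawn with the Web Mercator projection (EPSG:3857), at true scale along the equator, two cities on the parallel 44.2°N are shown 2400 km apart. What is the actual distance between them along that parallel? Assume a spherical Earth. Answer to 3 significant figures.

The Mercator projection is conformal; its linear scale factor is the same in every direction and equals sec φ = 1/cos φ.
Along the parallel at 44.2°, map distances are exaggerated by k = sec 44.2° = 1.395.
True distance = 2400 / 1.395 = 2400 × cos 44.2° ≈ 1720 km.

1720 km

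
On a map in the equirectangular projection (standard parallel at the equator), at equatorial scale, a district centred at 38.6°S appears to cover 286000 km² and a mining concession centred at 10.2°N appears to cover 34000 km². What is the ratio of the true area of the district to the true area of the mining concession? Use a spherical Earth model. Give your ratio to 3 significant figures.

6.68

Plate carrée has h = 1 and k = sec φ, giving areal scale sec φ; true area = (apparent area) · cos φ.
True area of district: 286000 × cos(38.6°) = 286000 × 0.7815 = 223500 km².
True area of mining concession: 34000 × cos(10.2°) = 34000 × 0.9842 = 33460 km².
Ratio = 223500 / 33460 ≈ 6.68.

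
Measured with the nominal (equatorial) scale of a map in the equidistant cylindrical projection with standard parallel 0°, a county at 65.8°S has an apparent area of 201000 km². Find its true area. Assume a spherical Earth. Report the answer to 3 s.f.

82400 km²

In the plate carrée (x = Rλ, y = Rφ), meridians are true-scale (h = 1) and parallels are stretched by k = sec φ.
Areal scale = h·k = 1 × sec φ; at 65.8°, h = 1.000, k = 2.439, so h·k = 2.439.
True area = apparent / (areal scale) = 201000 / 2.439 ≈ 82400 km².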